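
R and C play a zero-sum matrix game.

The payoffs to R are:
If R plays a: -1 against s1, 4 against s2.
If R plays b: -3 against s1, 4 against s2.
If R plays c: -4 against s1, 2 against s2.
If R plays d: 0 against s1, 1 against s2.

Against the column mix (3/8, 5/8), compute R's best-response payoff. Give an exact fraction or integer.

a: (-1)·(3/8) + (4)·(5/8) = 17/8.
b: (-3)·(3/8) + (4)·(5/8) = 11/8.
c: (-4)·(3/8) + (2)·(5/8) = -1/4.
d: (0)·(3/8) + (1)·(5/8) = 5/8.
The best pure response is a with expected payoff 17/8.

17/8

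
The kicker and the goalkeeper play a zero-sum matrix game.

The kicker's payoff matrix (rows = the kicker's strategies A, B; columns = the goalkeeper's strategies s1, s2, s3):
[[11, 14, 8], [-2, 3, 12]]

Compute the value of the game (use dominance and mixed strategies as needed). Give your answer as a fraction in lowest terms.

Column s2 is strictly dominated by s1 for the goalkeeper (it gives the kicker more in every row).
The remaining 2×2 game on (A, B) × (s1, s3) has no saddle point. Let the kicker play A with probability p; indifference gives 11p − 2(1−p) = 8p + 12(1−p), so p = 14/17.
Similarly the goalkeeper's optimal q on s1 is 4/17, and the value is 11·(4/17) + (8)·(13/17) = 148/17.

148/17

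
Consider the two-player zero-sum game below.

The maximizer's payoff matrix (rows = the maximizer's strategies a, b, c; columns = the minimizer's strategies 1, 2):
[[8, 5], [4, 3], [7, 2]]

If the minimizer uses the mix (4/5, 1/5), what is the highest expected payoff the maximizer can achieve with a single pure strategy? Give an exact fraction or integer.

37/5

a: (8)·(4/5) + (5)·(1/5) = 37/5.
b: (4)·(4/5) + (3)·(1/5) = 19/5.
c: (7)·(4/5) + (2)·(1/5) = 6.
The best pure response is a with expected payoff 37/5.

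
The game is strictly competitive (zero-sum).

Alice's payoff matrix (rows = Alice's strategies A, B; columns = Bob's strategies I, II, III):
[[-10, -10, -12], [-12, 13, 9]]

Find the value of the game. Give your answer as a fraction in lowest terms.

Column II is strictly dominated by III for Bob (it gives Alice more in every row).
The remaining 2×2 game on (A, B) × (I, III) has no saddle point. Let Alice play A with probability p; indifference gives −10p − 12(1−p) = −12p + 9(1−p), so p = 21/23.
Similarly Bob's optimal q on I is 21/23, and the value is -10·(21/23) + (-12)·(2/23) = -234/23.

-234/23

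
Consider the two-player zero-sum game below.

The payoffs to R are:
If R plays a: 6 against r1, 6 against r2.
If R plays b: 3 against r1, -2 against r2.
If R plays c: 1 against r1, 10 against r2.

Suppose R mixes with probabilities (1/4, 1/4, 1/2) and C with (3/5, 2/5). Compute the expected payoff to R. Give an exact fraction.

81/20

Against (3/5, 2/5), each row's expected payoff is a: 6; b: 1; c: 23/5.
Taking the (1/4, 1/4, 1/2)-weighted average: (1/4)·(6) + (1/4)·(1) + (1/2)·(23/5) = 81/20.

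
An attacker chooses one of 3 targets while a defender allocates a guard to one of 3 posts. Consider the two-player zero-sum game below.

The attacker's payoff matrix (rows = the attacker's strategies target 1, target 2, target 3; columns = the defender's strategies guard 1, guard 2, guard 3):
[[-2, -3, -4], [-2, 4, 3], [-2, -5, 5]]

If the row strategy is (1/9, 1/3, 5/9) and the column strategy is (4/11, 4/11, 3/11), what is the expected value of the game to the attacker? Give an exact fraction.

Against (4/11, 4/11, 3/11), each row's expected payoff is target 1: -32/11; target 2: 17/11; target 3: -13/11.
Taking the (1/9, 1/3, 5/9)-weighted average: (1/9)·(-32/11) + (1/3)·(17/11) + (5/9)·(-13/11) = -46/99.

-46/99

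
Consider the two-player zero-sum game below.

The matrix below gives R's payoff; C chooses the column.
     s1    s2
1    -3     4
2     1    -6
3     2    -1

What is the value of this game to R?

1/2

Row 2 is strictly dominated by row 3, so R never plays it.
The remaining 2×2 game on (1, 3) × (s1, s2) has no saddle point. Let R play 1 with probability p; indifference gives −3p + 2(1−p) = 4p − (1−p), so p = 3/10.
Similarly C's optimal q on s1 is 1/2, and the value is -3·(1/2) + (4)·(1/2) = 1/2.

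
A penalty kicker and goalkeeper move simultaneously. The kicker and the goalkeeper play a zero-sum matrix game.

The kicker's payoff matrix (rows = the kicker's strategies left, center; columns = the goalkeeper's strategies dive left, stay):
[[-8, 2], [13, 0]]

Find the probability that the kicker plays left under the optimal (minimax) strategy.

Row minima are -8 and 0, so the kicker's maximin is 0; column maxima are 13 and 2, so the goalkeeper's minimax is 2. These differ, so the equilibrium is in mixed strategies.
Let the kicker play left with probability p. The goalkeeper is indifferent when −8p + 13(1−p) = 2p, giving p = 13/23.

13/23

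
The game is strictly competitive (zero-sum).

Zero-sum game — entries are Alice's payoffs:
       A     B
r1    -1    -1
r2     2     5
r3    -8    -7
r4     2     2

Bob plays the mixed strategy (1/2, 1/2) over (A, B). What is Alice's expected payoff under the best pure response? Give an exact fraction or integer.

7/2

r1: (-1)·(1/2) + (-1)·(1/2) = -1.
r2: (2)·(1/2) + (5)·(1/2) = 7/2.
r3: (-8)·(1/2) + (-7)·(1/2) = -15/2.
r4: (2)·(1/2) + (2)·(1/2) = 2.
The best pure response is r2 with expected payoff 7/2.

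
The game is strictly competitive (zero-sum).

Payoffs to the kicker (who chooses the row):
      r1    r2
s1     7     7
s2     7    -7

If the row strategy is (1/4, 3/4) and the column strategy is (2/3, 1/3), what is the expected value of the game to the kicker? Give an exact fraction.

7/2

Against (2/3, 1/3), each row's expected payoff is s1: 7; s2: 7/3.
Taking the (1/4, 3/4)-weighted average: (1/4)·(7) + (3/4)·(7/3) = 7/2.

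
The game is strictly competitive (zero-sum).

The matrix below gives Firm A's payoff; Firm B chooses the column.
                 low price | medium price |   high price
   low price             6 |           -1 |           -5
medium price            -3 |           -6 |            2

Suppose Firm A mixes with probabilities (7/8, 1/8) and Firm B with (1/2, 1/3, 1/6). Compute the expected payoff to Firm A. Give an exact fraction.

29/24

Against (1/2, 1/3, 1/6), each row's expected payoff is low price: 11/6; medium price: -19/6.
Taking the (7/8, 1/8)-weighted average: (7/8)·(11/6) + (1/8)·(-19/6) = 29/24.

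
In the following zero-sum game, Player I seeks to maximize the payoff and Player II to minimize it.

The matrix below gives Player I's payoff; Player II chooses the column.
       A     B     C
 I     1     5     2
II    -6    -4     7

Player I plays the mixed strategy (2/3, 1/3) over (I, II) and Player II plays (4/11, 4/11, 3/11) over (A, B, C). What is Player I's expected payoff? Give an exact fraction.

41/33

Against (4/11, 4/11, 3/11), each row's expected payoff is I: 30/11; II: -19/11.
Taking the (2/3, 1/3)-weighted average: (2/3)·(30/11) + (1/3)·(-19/11) = 41/33.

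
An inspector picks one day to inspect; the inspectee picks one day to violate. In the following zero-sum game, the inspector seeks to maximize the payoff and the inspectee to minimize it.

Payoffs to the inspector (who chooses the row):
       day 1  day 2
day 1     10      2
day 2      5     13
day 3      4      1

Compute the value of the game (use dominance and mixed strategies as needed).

15/2

Row day 3 is strictly dominated by row day 1, so the inspector never plays it.
The remaining 2×2 game on (day 1, day 2) × (day 1, day 2) has no saddle point. Let the inspector play day 1 with probability p; indifference gives 10p + 5(1−p) = 2p + 13(1−p), so p = 1/2.
Similarly the inspectee's optimal q on day 1 is 11/16, and the value is 10·(11/16) + (2)·(5/16) = 15/2.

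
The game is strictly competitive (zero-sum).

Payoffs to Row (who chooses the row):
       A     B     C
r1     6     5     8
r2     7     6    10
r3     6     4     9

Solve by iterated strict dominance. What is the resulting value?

Row r1 is strictly dominated by row r2 (7>6, 6>5, 10>8); eliminate r1.
Column C is strictly dominated by A for Column (7<10, 6<9); eliminate C.
Column A is strictly dominated by B for Column (6<7, 4<6); eliminate A.
Row r3 is strictly dominated by row r2 (6>4); eliminate r3.
Only (r2, B) remains, with payoff 6.

6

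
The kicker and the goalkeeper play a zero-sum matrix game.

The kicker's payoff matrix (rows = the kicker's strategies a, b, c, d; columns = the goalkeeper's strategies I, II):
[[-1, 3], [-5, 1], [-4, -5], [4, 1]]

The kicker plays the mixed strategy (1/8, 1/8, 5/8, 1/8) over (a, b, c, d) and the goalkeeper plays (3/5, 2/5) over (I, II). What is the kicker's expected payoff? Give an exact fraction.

Against (3/5, 2/5), each row's expected payoff is a: 3/5; b: -13/5; c: -22/5; d: 14/5.
Taking the (1/8, 1/8, 5/8, 1/8)-weighted average: (1/8)·(3/5) + (1/8)·(-13/5) + (5/8)·(-22/5) + (1/8)·(14/5) = -53/20.

-53/20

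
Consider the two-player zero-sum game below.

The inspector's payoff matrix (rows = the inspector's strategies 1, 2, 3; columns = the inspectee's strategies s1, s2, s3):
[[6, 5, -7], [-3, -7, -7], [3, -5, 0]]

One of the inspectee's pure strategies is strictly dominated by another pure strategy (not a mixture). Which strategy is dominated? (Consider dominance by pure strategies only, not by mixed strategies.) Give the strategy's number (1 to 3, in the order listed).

1

The inspectee prefers columns that give the inspector less. Compare s1 with s2: 5 < 6, -7 < -3, -5 < 3.
So s2 strictly dominates s1 for the inspectee; s1 is strictly dominated.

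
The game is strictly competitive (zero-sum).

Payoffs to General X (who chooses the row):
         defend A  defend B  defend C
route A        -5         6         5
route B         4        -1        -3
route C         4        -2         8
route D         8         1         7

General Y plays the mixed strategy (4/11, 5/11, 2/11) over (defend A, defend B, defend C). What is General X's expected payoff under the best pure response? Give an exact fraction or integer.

route A: (-5)·(4/11) + (6)·(5/11) + (5)·(2/11) = 20/11.
route B: (4)·(4/11) + (-1)·(5/11) + (-3)·(2/11) = 5/11.
route C: (4)·(4/11) + (-2)·(5/11) + (8)·(2/11) = 2.
route D: (8)·(4/11) + (1)·(5/11) + (7)·(2/11) = 51/11.
The best pure response is route D with expected payoff 51/11.

51/11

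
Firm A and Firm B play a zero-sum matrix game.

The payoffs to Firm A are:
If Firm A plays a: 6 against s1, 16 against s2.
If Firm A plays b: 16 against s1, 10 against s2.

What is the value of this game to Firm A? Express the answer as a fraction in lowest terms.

Row minima are 6 and 10, so Firm A's maximin is 10; column maxima are 16 and 16, so Firm B's minimax is 16. These differ, so the equilibrium is in mixed strategies.
Let Firm A play a with probability p. Firm B is indifferent when 6p + 16(1−p) = 16p + 10(1−p), giving p = 3/8.
Let Firm B play s1 with probability q. Firm A is indifferent when 6q + 16(1−q) = 16q + 10(1−q), giving q = 3/8.
The value is 6·(3/8) + (16)·(5/8) = 49/4.

49/4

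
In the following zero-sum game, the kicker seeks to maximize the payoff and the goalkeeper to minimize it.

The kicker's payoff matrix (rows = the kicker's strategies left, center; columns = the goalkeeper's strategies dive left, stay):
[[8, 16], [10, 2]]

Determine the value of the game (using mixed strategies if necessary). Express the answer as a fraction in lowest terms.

9

Row minima are 8 and 2, so the kicker's maximin is 8; column maxima are 10 and 16, so the goalkeeper's minimax is 10. These differ, so the equilibrium is in mixed strategies.
Let the kicker play left with probability p. The goalkeeper is indifferent when 8p + 10(1−p) = 16p + 2(1−p), giving p = 1/2.
Let the goalkeeper play dive left with probability q. The kicker is indifferent when 8q + 16(1−q) = 10q + 2(1−q), giving q = 7/8.
The value is 8·(7/8) + (16)·(1/8) = 9.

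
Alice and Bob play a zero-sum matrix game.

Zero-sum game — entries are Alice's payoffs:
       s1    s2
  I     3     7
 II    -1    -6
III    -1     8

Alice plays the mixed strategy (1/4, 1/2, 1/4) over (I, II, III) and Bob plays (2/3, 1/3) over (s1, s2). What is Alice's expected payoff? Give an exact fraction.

1/4

Against (2/3, 1/3), each row's expected payoff is I: 13/3; II: -8/3; III: 2.
Taking the (1/4, 1/2, 1/4)-weighted average: (1/4)·(13/3) + (1/2)·(-8/3) + (1/4)·(2) = 1/4.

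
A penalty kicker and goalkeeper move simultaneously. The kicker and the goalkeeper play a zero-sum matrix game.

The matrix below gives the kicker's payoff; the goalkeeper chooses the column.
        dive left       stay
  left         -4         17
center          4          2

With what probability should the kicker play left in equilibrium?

Row minima are -4 and 2, so the kicker's maximin is 2; column maxima are 4 and 17, so the goalkeeper's minimax is 4. These differ, so the equilibrium is in mixed strategies.
Let the kicker play left with probability p. The goalkeeper is indifferent when −4p + 4(1−p) = 17p + 2(1−p), giving p = 2/23.

2/23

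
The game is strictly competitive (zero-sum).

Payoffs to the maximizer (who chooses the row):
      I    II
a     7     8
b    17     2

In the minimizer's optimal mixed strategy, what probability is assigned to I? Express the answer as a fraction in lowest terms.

3/8

Row minima are 7 and 2, so the maximizer's maximin is 7; column maxima are 17 and 8, so the minimizer's minimax is 8. These differ, so the equilibrium is in mixed strategies.
Let the minimizer play I with probability q. The maximizer is indifferent when 7q + 8(1−q) = 17q + 2(1−q), giving q = 3/8.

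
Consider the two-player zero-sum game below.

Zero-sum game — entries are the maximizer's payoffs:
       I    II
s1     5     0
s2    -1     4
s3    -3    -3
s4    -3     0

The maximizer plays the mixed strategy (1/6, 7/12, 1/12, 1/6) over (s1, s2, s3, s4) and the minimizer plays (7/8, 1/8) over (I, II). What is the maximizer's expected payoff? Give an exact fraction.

-17/96

Against (7/8, 1/8), each row's expected payoff is s1: 35/8; s2: -3/8; s3: -3; s4: -21/8.
Taking the (1/6, 7/12, 1/12, 1/6)-weighted average: (1/6)·(35/8) + (7/12)·(-3/8) + (1/12)·(-3) + (1/6)·(-21/8) = -17/96.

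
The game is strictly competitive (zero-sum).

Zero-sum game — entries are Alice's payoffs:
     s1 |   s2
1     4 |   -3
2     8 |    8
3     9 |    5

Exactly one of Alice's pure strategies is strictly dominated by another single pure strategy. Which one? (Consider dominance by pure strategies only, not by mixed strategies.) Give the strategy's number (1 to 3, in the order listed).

1

Compare 1 with 2: 8 > 4, 8 > -3.
So 2 strictly dominates 1 for Alice; 1 is strictly dominated.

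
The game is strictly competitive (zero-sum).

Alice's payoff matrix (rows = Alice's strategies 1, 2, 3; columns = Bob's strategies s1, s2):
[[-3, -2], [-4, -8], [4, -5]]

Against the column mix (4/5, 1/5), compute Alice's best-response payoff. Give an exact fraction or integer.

1: (-3)·(4/5) + (-2)·(1/5) = -14/5.
2: (-4)·(4/5) + (-8)·(1/5) = -24/5.
3: (4)·(4/5) + (-5)·(1/5) = 11/5.
The best pure response is 3 with expected payoff 11/5.

11/5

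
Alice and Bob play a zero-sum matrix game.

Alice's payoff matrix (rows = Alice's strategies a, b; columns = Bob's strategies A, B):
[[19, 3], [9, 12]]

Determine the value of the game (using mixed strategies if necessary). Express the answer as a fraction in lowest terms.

201/19

Row minima are 3 and 9, so Alice's maximin is 9; column maxima are 19 and 12, so Bob's minimax is 12. These differ, so the equilibrium is in mixed strategies.
Let Alice play a with probability p. Bob is indifferent when 19p + 9(1−p) = 3p + 12(1−p), giving p = 3/19.
Let Bob play A with probability q. Alice is indifferent when 19q + 3(1−q) = 9q + 12(1−q), giving q = 9/19.
The value is 19·(9/19) + (3)·(10/19) = 201/19.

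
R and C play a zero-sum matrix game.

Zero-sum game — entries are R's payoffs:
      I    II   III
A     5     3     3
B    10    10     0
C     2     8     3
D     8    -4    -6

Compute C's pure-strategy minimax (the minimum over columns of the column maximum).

3

The worst case (largest entry) in each column is I: 10, II: 10, III: 3.
The best (smallest) of these is 3.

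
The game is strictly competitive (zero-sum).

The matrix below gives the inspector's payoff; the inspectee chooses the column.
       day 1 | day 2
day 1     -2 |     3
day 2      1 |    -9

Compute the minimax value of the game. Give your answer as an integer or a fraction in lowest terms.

Row minima are -2 and -9, so the inspector's maximin is -2; column maxima are 1 and 3, so the inspectee's minimax is 1. These differ, so the equilibrium is in mixed strategies.
Let the inspector play day 1 with probability p. The inspectee is indifferent when −2p + (1−p) = 3p − 9(1−p), giving p = 2/3.
Let the inspectee play day 1 with probability q. The inspector is indifferent when −2q + 3(1−q) = q − 9(1−q), giving q = 4/5.
The value is -2·(4/5) + (3)·(1/5) = -1.

-1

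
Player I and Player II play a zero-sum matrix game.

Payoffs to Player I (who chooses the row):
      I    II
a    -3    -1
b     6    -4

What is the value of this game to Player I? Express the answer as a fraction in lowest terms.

Row minima are -3 and -4, so Player I's maximin is -3; column maxima are 6 and -1, so Player II's minimax is -1. These differ, so the equilibrium is in mixed strategies.
Let Player I play a with probability p. Player II is indifferent when −3p + 6(1−p) = −p − 4(1−p), giving p = 5/6.
Let Player II play I with probability q. Player I is indifferent when −3q − (1−q) = 6q − 4(1−q), giving q = 1/4.
The value is -3·(1/4) + (-1)·(3/4) = -3/2.

-3/2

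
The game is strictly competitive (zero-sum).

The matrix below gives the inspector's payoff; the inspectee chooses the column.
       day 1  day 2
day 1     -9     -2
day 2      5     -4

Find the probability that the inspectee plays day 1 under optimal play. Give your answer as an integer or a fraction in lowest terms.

1/8

Row minima are -9 and -4, so the inspector's maximin is -4; column maxima are 5 and -2, so the inspectee's minimax is -2. These differ, so the equilibrium is in mixed strategies.
Let the inspectee play day 1 with probability q. The inspector is indifferent when −9q − 2(1−q) = 5q − 4(1−q), giving q = 1/8.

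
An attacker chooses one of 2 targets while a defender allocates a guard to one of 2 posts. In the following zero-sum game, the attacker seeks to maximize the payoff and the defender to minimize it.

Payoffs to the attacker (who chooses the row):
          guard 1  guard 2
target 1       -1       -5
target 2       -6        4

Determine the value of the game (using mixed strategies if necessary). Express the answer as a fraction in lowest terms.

Row minima are -5 and -6, so the attacker's maximin is -5; column maxima are -1 and 4, so the defender's minimax is -1. These differ, so the equilibrium is in mixed strategies.
Let the attacker play target 1 with probability p. The defender is indifferent when −p − 6(1−p) = −5p + 4(1−p), giving p = 5/7.
Let the defender play guard 1 with probability q. The attacker is indifferent when −q − 5(1−q) = −6q + 4(1−q), giving q = 9/14.
The value is -1·(9/14) + (-5)·(5/14) = -17/7.

-17/7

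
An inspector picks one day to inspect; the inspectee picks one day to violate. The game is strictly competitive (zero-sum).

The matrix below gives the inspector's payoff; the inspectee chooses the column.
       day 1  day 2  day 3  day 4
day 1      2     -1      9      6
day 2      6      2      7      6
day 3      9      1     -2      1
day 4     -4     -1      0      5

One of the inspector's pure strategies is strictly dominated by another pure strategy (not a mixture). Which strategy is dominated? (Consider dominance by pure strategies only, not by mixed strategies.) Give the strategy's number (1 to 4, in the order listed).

Compare day 4 with day 2: 6 > -4, 2 > -1, 7 > 0, 6 > 5.
So day 2 strictly dominates day 4 for the inspector; day 4 is strictly dominated.

4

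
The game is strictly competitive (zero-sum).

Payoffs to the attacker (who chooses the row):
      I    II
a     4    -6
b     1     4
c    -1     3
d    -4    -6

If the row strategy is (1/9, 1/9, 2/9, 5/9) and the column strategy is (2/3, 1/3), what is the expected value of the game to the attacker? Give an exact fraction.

-20/9

Against (2/3, 1/3), each row's expected payoff is a: 2/3; b: 2; c: 1/3; d: -14/3.
Taking the (1/9, 1/9, 2/9, 5/9)-weighted average: (1/9)·(2/3) + (1/9)·(2) + (2/9)·(1/3) + (5/9)·(-14/3) = -20/9.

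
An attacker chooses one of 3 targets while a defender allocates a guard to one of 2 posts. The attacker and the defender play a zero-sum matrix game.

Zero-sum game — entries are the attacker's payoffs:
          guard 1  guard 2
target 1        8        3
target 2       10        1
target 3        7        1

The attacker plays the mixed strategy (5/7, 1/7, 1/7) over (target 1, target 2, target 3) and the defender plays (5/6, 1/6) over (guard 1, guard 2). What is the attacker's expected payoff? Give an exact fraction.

Against (5/6, 1/6), each row's expected payoff is target 1: 43/6; target 2: 17/2; target 3: 6.
Taking the (5/7, 1/7, 1/7)-weighted average: (5/7)·(43/6) + (1/7)·(17/2) + (1/7)·(6) = 151/21.

151/21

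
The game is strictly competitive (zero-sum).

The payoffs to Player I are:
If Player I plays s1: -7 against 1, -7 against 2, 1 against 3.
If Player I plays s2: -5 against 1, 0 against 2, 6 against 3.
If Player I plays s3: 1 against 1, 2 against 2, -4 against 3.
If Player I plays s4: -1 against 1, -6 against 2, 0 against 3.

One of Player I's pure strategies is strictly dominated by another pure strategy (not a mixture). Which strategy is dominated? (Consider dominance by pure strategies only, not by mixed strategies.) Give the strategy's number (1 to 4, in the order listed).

1

Compare s1 with s2: -5 > -7, 0 > -7, 6 > 1.
So s2 strictly dominates s1 for Player I; s1 is strictly dominated.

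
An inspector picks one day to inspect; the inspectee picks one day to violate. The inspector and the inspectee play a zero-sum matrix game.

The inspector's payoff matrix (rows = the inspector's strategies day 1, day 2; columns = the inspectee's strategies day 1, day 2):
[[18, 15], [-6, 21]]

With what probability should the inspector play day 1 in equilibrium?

Row minima are 15 and -6, so the inspector's maximin is 15; column maxima are 18 and 21, so the inspectee's minimax is 18. These differ, so the equilibrium is in mixed strategies.
Let the inspector play day 1 with probability p. The inspectee is indifferent when 18p − 6(1−p) = 15p + 21(1−p), giving p = 9/10.

9/10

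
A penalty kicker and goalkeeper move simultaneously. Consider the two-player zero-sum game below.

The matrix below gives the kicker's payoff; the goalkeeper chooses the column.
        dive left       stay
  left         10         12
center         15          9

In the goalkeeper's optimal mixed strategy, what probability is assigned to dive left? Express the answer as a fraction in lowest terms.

3/8

Row minima are 10 and 9, so the kicker's maximin is 10; column maxima are 15 and 12, so the goalkeeper's minimax is 12. These differ, so the equilibrium is in mixed strategies.
Let the goalkeeper play dive left with probability q. The kicker is indifferent when 10q + 12(1−q) = 15q + 9(1−q), giving q = 3/8.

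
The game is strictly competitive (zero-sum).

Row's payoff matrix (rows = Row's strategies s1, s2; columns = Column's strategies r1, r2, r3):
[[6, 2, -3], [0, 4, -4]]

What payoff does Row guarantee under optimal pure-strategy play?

Row minima: -3, -4 → Row's maximin is -3.
Column maxima: 6, 4, -3 → Column's minimax is -3.
They coincide at (s1, r3), so the value is -3.

-3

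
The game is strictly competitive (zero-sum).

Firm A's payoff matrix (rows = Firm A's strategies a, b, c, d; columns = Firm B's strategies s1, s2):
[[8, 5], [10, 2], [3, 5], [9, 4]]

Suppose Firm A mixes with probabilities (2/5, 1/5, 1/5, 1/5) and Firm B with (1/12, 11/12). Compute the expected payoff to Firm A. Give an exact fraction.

Against (1/12, 11/12), each row's expected payoff is a: 21/4; b: 8/3; c: 29/6; d: 53/12.
Taking the (2/5, 1/5, 1/5, 1/5)-weighted average: (2/5)·(21/4) + (1/5)·(8/3) + (1/5)·(29/6) + (1/5)·(53/12) = 269/60.

269/60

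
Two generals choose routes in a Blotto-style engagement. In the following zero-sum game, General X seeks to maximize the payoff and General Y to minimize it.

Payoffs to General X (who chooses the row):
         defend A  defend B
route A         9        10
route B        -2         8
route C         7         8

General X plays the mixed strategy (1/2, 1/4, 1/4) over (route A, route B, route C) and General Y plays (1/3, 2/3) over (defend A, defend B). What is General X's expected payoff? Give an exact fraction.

95/12

Against (1/3, 2/3), each row's expected payoff is route A: 29/3; route B: 14/3; route C: 23/3.
Taking the (1/2, 1/4, 1/4)-weighted average: (1/2)·(29/3) + (1/4)·(14/3) + (1/4)·(23/3) = 95/12.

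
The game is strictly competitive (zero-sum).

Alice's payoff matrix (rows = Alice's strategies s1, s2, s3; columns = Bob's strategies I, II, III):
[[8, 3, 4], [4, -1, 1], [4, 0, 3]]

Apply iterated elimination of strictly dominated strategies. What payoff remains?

3

Row s3 is strictly dominated by row s1 (8>4, 3>0, 4>3); eliminate s3.
Column III is strictly dominated by II for Bob (3<4, -1<1); eliminate III.
Column I is strictly dominated by II for Bob (3<8, -1<4); eliminate I.
Row s2 is strictly dominated by row s1 (3>-1); eliminate s2.
Only (s1, II) remains, with payoff 3.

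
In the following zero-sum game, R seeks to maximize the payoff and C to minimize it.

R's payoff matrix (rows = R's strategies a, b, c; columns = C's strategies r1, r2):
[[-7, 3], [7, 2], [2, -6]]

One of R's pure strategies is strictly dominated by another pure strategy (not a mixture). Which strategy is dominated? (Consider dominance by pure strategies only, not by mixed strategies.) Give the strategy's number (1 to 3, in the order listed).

Compare c with b: 7 > 2, 2 > -6.
So b strictly dominates c for R; c is strictly dominated.

3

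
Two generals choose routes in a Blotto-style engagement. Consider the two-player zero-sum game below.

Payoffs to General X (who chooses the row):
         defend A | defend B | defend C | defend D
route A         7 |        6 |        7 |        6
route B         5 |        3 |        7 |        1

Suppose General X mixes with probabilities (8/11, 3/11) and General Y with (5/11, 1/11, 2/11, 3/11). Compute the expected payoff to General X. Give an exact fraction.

719/121

Against (5/11, 1/11, 2/11, 3/11), each row's expected payoff is route A: 73/11; route B: 45/11.
Taking the (8/11, 3/11)-weighted average: (8/11)·(73/11) + (3/11)·(45/11) = 719/121.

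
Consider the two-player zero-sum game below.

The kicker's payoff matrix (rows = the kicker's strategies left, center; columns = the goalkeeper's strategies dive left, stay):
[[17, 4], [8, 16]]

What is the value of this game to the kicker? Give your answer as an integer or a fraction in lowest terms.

Row minima are 4 and 8, so the kicker's maximin is 8; column maxima are 17 and 16, so the goalkeeper's minimax is 16. These differ, so the equilibrium is in mixed strategies.
Let the kicker play left with probability p. The goalkeeper is indifferent when 17p + 8(1−p) = 4p + 16(1−p), giving p = 8/21.
Let the goalkeeper play dive left with probability q. The kicker is indifferent when 17q + 4(1−q) = 8q + 16(1−q), giving q = 4/7.
The value is 17·(4/7) + (4)·(3/7) = 80/7.

80/7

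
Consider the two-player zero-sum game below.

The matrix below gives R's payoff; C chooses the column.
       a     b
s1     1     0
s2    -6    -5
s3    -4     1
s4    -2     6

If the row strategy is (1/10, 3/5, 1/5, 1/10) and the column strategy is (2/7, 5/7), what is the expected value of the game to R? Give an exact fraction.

-20/7

Against (2/7, 5/7), each row's expected payoff is s1: 2/7; s2: -37/7; s3: -3/7; s4: 26/7.
Taking the (1/10, 3/5, 1/5, 1/10)-weighted average: (1/10)·(2/7) + (3/5)·(-37/7) + (1/5)·(-3/7) + (1/10)·(26/7) = -20/7.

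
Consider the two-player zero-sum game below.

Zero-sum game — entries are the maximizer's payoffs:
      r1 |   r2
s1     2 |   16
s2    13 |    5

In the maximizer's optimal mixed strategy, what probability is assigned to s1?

Row minima are 2 and 5, so the maximizer's maximin is 5; column maxima are 13 and 16, so the minimizer's minimax is 13. These differ, so the equilibrium is in mixed strategies.
Let the maximizer play s1 with probability p. The minimizer is indifferent when 2p + 13(1−p) = 16p + 5(1−p), giving p = 4/11.

4/11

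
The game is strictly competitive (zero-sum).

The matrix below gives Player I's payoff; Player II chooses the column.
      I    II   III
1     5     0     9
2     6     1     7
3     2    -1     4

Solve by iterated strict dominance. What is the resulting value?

Row 3 is strictly dominated by row 1 (5>2, 0>-1, 9>4); eliminate 3.
Column I is strictly dominated by II for Player II (0<5, 1<6); eliminate I.
Column III is strictly dominated by II for Player II (0<9, 1<7); eliminate III.
Row 1 is strictly dominated by row 2 (1>0); eliminate 1.
Only (2, II) remains, with payoff 1.

1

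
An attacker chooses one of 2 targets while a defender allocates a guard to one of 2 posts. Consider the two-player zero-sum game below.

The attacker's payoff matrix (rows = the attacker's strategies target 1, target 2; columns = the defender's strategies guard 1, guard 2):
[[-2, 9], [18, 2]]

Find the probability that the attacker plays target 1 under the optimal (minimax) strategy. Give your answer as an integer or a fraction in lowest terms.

Row minima are -2 and 2, so the attacker's maximin is 2; column maxima are 18 and 9, so the defender's minimax is 9. These differ, so the equilibrium is in mixed strategies.
Let the attacker play target 1 with probability p. The defender is indifferent when −2p + 18(1−p) = 9p + 2(1−p), giving p = 16/27.

16/27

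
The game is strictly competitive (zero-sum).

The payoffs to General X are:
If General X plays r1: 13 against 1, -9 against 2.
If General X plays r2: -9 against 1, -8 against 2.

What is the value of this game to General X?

-185/23

Row minima are -9 and -9, so General X's maximin is -9; column maxima are 13 and -8, so General Y's minimax is -8. These differ, so the equilibrium is in mixed strategies.
Let General X play r1 with probability p. General Y is indifferent when 13p − 9(1−p) = −9p − 8(1−p), giving p = 1/23.
Let General Y play 1 with probability q. General X is indifferent when 13q − 9(1−q) = −9q − 8(1−q), giving q = 1/23.
The value is 13·(1/23) + (-9)·(22/23) = -185/23.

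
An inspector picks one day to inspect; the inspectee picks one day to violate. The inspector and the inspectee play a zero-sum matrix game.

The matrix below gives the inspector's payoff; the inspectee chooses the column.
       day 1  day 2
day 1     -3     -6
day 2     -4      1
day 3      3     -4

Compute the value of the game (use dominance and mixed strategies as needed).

-13/12

Row day 1 is strictly dominated by row day 3, so the inspector never plays it.
The remaining 2×2 game on (day 2, day 3) × (day 1, day 2) has no saddle point. Let the inspector play day 2 with probability p; indifference gives −4p + 3(1−p) = p − 4(1−p), so p = 7/12.
Similarly the inspectee's optimal q on day 1 is 5/12, and the value is -4·(5/12) + (1)·(7/12) = -13/12.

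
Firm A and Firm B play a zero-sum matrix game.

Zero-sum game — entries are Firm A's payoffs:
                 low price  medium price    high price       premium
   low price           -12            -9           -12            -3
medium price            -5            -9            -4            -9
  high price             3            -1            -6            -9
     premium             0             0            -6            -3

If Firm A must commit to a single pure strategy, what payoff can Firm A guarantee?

The worst-case payoff for each row is low price: -12, medium price: -9, high price: -9, premium: -6.
The best of these is -6.

-6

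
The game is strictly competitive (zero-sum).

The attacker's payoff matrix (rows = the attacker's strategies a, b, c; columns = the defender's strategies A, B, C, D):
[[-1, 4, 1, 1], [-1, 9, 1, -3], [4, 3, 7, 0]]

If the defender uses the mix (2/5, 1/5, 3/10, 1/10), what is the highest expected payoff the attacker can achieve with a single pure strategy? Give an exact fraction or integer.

a: (-1)·(2/5) + (4)·(1/5) + (1)·(3/10) + (1)·(1/10) = 4/5.
b: (-1)·(2/5) + (9)·(1/5) + (1)·(3/10) + (-3)·(1/10) = 7/5.
c: (4)·(2/5) + (3)·(1/5) + (7)·(3/10) + (0)·(1/10) = 43/10.
The best pure response is c with expected payoff 43/10.

43/10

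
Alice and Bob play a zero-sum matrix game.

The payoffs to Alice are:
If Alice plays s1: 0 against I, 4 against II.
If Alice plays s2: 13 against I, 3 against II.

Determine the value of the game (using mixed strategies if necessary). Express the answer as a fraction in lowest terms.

26/7

Row minima are 0 and 3, so Alice's maximin is 3; column maxima are 13 and 4, so Bob's minimax is 4. These differ, so the equilibrium is in mixed strategies.
Let Alice play s1 with probability p. Bob is indifferent when 13(1−p) = 4p + 3(1−p), giving p = 5/7.
Let Bob play I with probability q. Alice is indifferent when 4(1−q) = 13q + 3(1−q), giving q = 1/14.
The value is 0·(1/14) + (4)·(13/14) = 26/7.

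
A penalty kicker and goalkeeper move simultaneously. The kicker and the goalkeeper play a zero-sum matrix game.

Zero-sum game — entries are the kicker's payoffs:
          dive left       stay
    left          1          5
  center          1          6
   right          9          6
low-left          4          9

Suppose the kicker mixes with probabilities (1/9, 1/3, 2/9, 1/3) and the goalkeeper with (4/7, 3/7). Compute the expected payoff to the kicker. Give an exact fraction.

46/9

Against (4/7, 3/7), each row's expected payoff is left: 19/7; center: 22/7; right: 54/7; low-left: 43/7.
Taking the (1/9, 1/3, 2/9, 1/3)-weighted average: (1/9)·(19/7) + (1/3)·(22/7) + (2/9)·(54/7) + (1/3)·(43/7) = 46/9.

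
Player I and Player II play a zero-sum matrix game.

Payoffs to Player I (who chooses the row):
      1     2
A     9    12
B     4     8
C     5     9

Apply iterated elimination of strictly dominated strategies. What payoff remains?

9

Column 2 is strictly dominated by 1 for Player II (9<12, 4<8, 5<9); eliminate 2.
Row B is strictly dominated by row A (9>4); eliminate B.
Row C is strictly dominated by row A (9>5); eliminate C.
Only (A, 1) remains, with payoff 9.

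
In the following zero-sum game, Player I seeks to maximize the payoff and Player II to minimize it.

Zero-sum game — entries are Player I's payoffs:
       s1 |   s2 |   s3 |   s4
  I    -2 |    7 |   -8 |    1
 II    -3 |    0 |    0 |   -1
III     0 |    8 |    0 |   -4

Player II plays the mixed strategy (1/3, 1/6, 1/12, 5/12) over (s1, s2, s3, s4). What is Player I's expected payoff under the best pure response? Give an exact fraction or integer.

1/4

I: (-2)·(1/3) + (7)·(1/6) + (-8)·(1/12) + (1)·(5/12) = 1/4.
II: (-3)·(1/3) + (0)·(1/6) + (0)·(1/12) + (-1)·(5/12) = -17/12.
III: (0)·(1/3) + (8)·(1/6) + (0)·(1/12) + (-4)·(5/12) = -1/3.
The best pure response is I with expected payoff 1/4.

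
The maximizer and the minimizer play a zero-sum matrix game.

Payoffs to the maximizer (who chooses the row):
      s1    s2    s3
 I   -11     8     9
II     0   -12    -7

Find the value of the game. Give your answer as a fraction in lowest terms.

-132/31

Column s3 is strictly dominated by s2 for the minimizer (it gives the maximizer more in every row).
The remaining 2×2 game on (I, II) × (s1, s2) has no saddle point. Let the maximizer play I with probability p; indifference gives −11p = 8p − 12(1−p), so p = 12/31.
Similarly the minimizer's optimal q on s1 is 20/31, and the value is -11·(20/31) + (8)·(11/31) = -132/31.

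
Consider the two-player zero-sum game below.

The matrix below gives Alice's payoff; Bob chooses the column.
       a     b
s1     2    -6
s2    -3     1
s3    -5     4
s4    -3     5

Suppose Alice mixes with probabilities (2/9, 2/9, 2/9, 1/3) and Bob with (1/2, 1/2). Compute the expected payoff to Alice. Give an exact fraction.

-4/9

Against (1/2, 1/2), each row's expected payoff is s1: -2; s2: -1; s3: -1/2; s4: 1.
Taking the (2/9, 2/9, 2/9, 1/3)-weighted average: (2/9)·(-2) + (2/9)·(-1) + (2/9)·(-1/2) + (1/3)·(1) = -4/9.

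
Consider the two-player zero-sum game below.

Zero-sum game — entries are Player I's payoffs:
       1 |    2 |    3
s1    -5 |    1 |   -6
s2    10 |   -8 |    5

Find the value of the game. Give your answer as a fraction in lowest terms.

-43/20

Column 1 is strictly dominated by 3 for Player II (it gives Player I more in every row).
The remaining 2×2 game on (s1, s2) × (2, 3) has no saddle point. Let Player I play s1 with probability p; indifference gives p − 8(1−p) = −6p + 5(1−p), so p = 13/20.
Similarly Player II's optimal q on 2 is 11/20, and the value is 1·(11/20) + (-6)·(9/20) = -43/20.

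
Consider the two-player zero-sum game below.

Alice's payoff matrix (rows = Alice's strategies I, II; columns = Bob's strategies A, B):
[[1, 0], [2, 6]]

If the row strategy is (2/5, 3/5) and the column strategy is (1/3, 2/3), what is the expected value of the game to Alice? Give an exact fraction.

44/15

Against (1/3, 2/3), each row's expected payoff is I: 1/3; II: 14/3.
Taking the (2/5, 3/5)-weighted average: (2/5)·(1/3) + (3/5)·(14/3) = 44/15.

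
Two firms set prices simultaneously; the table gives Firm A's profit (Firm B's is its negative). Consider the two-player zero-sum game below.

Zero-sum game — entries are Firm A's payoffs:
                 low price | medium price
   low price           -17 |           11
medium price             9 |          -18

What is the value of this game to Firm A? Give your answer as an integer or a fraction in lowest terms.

Row minima are -17 and -18, so Firm A's maximin is -17; column maxima are 9 and 11, so Firm B's minimax is 9. These differ, so the equilibrium is in mixed strategies.
Let Firm A play low price with probability p. Firm B is indifferent when −17p + 9(1−p) = 11p − 18(1−p), giving p = 27/55.
Let Firm B play low price with probability q. Firm A is indifferent when −17q + 11(1−q) = 9q − 18(1−q), giving q = 29/55.
The value is -17·(29/55) + (11)·(26/55) = -207/55.

-207/55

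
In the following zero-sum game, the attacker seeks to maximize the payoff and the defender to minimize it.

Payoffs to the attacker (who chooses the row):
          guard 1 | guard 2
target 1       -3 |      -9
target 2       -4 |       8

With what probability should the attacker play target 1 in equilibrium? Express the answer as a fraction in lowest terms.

Row minima are -9 and -4, so the attacker's maximin is -4; column maxima are -3 and 8, so the defender's minimax is -3. These differ, so the equilibrium is in mixed strategies.
Let the attacker play target 1 with probability p. The defender is indifferent when −3p − 4(1−p) = −9p + 8(1−p), giving p = 2/3.

2/3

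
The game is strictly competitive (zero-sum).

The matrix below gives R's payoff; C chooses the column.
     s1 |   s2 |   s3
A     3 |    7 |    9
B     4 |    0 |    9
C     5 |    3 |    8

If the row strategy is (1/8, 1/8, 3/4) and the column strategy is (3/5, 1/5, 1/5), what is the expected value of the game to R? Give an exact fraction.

Against (3/5, 1/5, 1/5), each row's expected payoff is A: 5; B: 21/5; C: 26/5.
Taking the (1/8, 1/8, 3/4)-weighted average: (1/8)·(5) + (1/8)·(21/5) + (3/4)·(26/5) = 101/20.

101/20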